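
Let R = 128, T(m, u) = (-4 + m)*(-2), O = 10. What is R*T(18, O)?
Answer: -3584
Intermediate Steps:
T(m, u) = 8 - 2*m
R*T(18, O) = 128*(8 - 2*18) = 128*(8 - 36) = 128*(-28) = -3584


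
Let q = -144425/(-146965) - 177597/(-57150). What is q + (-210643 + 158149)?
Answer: -9797008069881/186645550 ≈ -52490.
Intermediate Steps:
q = 763431819/186645550 (q = -144425*(-1/146965) - 177597*(-1/57150) = 28885/29393 + 19733/6350 = 763431819/186645550 ≈ 4.0903)
q + (-210643 + 158149) = 763431819/186645550 + (-210643 + 158149) = 763431819/186645550 - 52494 = -9797008069881/186645550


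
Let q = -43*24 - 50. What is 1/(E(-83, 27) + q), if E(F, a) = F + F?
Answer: -1/1248 ≈ -0.00080128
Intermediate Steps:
E(F, a) = 2*F
q = -1082 (q = -1032 - 50 = -1082)
1/(E(-83, 27) + q) = 1/(2*(-83) - 1082) = 1/(-166 - 1082) = 1/(-1248) = -1/1248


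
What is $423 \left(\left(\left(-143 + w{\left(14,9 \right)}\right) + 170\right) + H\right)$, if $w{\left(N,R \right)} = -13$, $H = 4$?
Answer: $7614$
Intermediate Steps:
$423 \left(\left(\left(-143 + w{\left(14,9 \right)}\right) + 170\right) + H\right) = 423 \left(\left(\left(-143 - 13\right) + 170\right) + 4\right) = 423 \left(\left(-156 + 170\right) + 4\right) = 423 \left(14 + 4\right) = 423 \cdot 18 = 7614$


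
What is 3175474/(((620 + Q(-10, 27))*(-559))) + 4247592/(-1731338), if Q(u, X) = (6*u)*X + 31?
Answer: 1598510698990/468907792899 ≈ 3.4090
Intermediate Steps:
Q(u, X) = 31 + 6*X*u (Q(u, X) = 6*X*u + 31 = 31 + 6*X*u)
3175474/(((620 + Q(-10, 27))*(-559))) + 4247592/(-1731338) = 3175474/(((620 + (31 + 6*27*(-10)))*(-559))) + 4247592/(-1731338) = 3175474/(((620 + (31 - 1620))*(-559))) + 4247592*(-1/1731338) = 3175474/(((620 - 1589)*(-559))) - 2123796/865669 = 3175474/((-969*(-559))) - 2123796/865669 = 3175474/541671 - 2123796/865669 = 1598510698990/468907792899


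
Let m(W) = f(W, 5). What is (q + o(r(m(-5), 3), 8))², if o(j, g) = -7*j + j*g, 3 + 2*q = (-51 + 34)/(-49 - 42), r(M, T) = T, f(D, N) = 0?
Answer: 21025/8281 ≈ 2.5389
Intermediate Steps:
m(W) = 0
q = -128/91 (q = -3/2 + ((-51 + 34)/(-49 - 42))/2 = -3/2 + (-17/(-91))/2 = -3/2 + (-17*(-1/91))/2 = -3/2 + (½)*(17/91) = -3/2 + 17/182 = -128/91 ≈ -1.4066)
o(j, g) = -7*j + g*j
(q + o(r(m(-5), 3), 8))² = (-128/91 + 3*(-7 + 8))² = (-128/91 + 3*1)² = (-128/91 + 3)² = (145/91)² = 21025/8281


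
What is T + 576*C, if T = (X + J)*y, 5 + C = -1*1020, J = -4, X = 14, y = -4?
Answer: -590440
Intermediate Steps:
C = -1025 (C = -5 - 1*1020 = -5 - 1020 = -1025)
T = -40 (T = (14 - 4)*(-4) = 10*(-4) = -40)
T + 576*C = -40 + 576*(-1025) = -40 - 590400 = -590440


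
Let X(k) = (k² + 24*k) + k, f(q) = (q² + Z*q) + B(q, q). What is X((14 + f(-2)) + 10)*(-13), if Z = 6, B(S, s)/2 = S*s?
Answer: -15288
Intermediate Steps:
B(S, s) = 2*S*s (B(S, s) = 2*(S*s) = 2*S*s)
f(q) = 3*q² + 6*q (f(q) = (q² + 6*q) + 2*q*q = (q² + 6*q) + 2*q² = 3*q² + 6*q)
X(k) = k² + 25*k
X((14 + f(-2)) + 10)*(-13) = (((14 + 3*(-2)*(2 - 2)) + 10)*(25 + ((14 + 3*(-2)*(2 - 2)) + 10)))*(-13) = (((14 + 3*(-2)*0) + 10)*(25 + ((14 + 3*(-2)*0) + 10)))*(-13) = (((14 + 0) + 10)*(25 + ((14 + 0) + 10)))*(-13) = ((14 + 10)*(25 + (14 + 10)))*(-13) = (24*(25 + 24))*(-13) = (24*49)*(-13) = 1176*(-13) = -15288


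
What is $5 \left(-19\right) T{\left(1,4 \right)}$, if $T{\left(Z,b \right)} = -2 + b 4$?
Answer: $-1330$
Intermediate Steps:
$T{\left(Z,b \right)} = -2 + 4 b$
$5 \left(-19\right) T{\left(1,4 \right)} = 5 \left(-19\right) \left(-2 + 4 \cdot 4\right) = - 95 \left(-2 + 16\right) = \left(-95\right) 14 = -1330$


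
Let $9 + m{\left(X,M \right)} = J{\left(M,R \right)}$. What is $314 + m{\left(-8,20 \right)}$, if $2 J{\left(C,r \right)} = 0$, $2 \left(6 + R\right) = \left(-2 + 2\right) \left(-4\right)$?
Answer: $305$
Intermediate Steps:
$R = -6$ ($R = -6 + \frac{\left(-2 + 2\right) \left(-4\right)}{2} = -6 + \frac{0 \left(-4\right)}{2} = -6 + \frac{1}{2} \cdot 0 = -6 + 0 = -6$)
$J{\left(C,r \right)} = 0$ ($J{\left(C,r \right)} = \frac{1}{2} \cdot 0 = 0$)
$m{\left(X,M \right)} = -9$ ($m{\left(X,M \right)} = -9 + 0 = -9$)
$314 + m{\left(-8,20 \right)} = 314 - 9 = 305$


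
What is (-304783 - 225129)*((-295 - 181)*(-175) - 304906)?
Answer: 117431678672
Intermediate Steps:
(-304783 - 225129)*((-295 - 181)*(-175) - 304906) = -529912*(-476*(-175) - 304906) = -529912*(83300 - 304906) = -529912*(-221606) = 117431678672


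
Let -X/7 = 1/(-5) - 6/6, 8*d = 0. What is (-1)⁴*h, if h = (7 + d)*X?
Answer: 294/5 ≈ 58.800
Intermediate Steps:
d = 0 (d = (⅛)*0 = 0)
X = 42/5 (X = -7*(1/(-5) - 6/6) = -7*(1*(-⅕) - 6*⅙) = -7*(-⅕ - 1) = -7*(-6/5) = 42/5 ≈ 8.4000)
h = 294/5 (h = (7 + 0)*(42/5) = 7*(42/5) = 294/5 ≈ 58.800)
(-1)⁴*h = (-1)⁴*(294/5) = 1*(294/5) = 294/5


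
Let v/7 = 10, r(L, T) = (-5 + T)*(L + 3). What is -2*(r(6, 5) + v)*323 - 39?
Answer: -45259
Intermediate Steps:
r(L, T) = (-5 + T)*(3 + L)
v = 70 (v = 7*10 = 70)
-2*(r(6, 5) + v)*323 - 39 = -2*((-15 - 5*6 + 3*5 + 6*5) + 70)*323 - 39 = -2*((-15 - 30 + 15 + 30) + 70)*323 - 39 = -2*(0 + 70)*323 - 39 = -2*70*323 - 39 = -140*323 - 39 = -45220 - 39 = -45259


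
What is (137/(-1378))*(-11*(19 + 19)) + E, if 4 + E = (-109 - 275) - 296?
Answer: -442643/689 ≈ -642.44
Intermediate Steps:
E = -684 (E = -4 + ((-109 - 275) - 296) = -4 + (-384 - 296) = -4 - 680 = -684)
(137/(-1378))*(-11*(19 + 19)) + E = (137/(-1378))*(-11*(19 + 19)) - 684 = (137*(-1/1378))*(-11*38) - 684 = -137/1378*(-418) - 684 = 28633/689 - 684 = -442643/689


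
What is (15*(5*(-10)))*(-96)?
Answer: 72000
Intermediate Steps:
(15*(5*(-10)))*(-96) = (15*(-50))*(-96) = -750*(-96) = 72000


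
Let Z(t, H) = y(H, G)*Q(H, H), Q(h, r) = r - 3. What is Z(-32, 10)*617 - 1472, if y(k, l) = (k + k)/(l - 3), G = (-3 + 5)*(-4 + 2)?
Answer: -13812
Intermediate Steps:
Q(h, r) = -3 + r
G = -4 (G = 2*(-2) = -4)
y(k, l) = 2*k/(-3 + l) (y(k, l) = (2*k)/(-3 + l) = 2*k/(-3 + l))
Z(t, H) = -2*H*(-3 + H)/7 (Z(t, H) = (2*H/(-3 - 4))*(-3 + H) = (2*H/(-7))*(-3 + H) = (2*H*(-⅐))*(-3 + H) = (-2*H/7)*(-3 + H) = -2*H*(-3 + H)/7)
Z(-32, 10)*617 - 1472 = ((2/7)*10*(3 - 1*10))*617 - 1472 = ((2/7)*10*(3 - 10))*617 - 1472 = ((2/7)*10*(-7))*617 - 1472 = -20*617 - 1472 = -12340 - 1472 = -13812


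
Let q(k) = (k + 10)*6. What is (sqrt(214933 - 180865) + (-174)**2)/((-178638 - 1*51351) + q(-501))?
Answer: -10092/77645 - 2*sqrt(8517)/232935 ≈ -0.13077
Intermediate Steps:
q(k) = 60 + 6*k (q(k) = (10 + k)*6 = 60 + 6*k)
(sqrt(214933 - 180865) + (-174)**2)/((-178638 - 1*51351) + q(-501)) = (sqrt(214933 - 180865) + (-174)**2)/((-178638 - 1*51351) + (60 + 6*(-501))) = (sqrt(34068) + 30276)/((-178638 - 51351) + (60 - 3006)) = (2*sqrt(8517) + 30276)/(-229989 - 2946) = (30276 + 2*sqrt(8517))/(-232935) = (30276 + 2*sqrt(8517))*(-1/232935) = -10092/77645 - 2*sqrt(8517)/232935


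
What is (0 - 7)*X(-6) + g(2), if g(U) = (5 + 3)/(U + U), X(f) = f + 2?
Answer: 30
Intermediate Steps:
X(f) = 2 + f
g(U) = 4/U (g(U) = 8/((2*U)) = 8*(1/(2*U)) = 4/U)
(0 - 7)*X(-6) + g(2) = (0 - 7)*(2 - 6) + 4/2 = -7*(-4) + 4*(½) = 28 + 2 = 30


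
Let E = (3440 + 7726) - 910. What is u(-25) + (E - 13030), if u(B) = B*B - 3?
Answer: -2152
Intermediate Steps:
E = 10256 (E = 11166 - 910 = 10256)
u(B) = -3 + B**2 (u(B) = B**2 - 3 = -3 + B**2)
u(-25) + (E - 13030) = (-3 + (-25)**2) + (10256 - 13030) = (-3 + 625) - 2774 = 622 - 2774 = -2152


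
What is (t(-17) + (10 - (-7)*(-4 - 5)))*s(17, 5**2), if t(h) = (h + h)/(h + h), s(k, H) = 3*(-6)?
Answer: 936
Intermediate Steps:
s(k, H) = -18
t(h) = 1 (t(h) = (2*h)/((2*h)) = (2*h)*(1/(2*h)) = 1)
(t(-17) + (10 - (-7)*(-4 - 5)))*s(17, 5**2) = (1 + (10 - (-7)*(-4 - 5)))*(-18) = (1 + (10 - (-7)*(-9)))*(-18) = (1 + (10 - 1*63))*(-18) = (1 + (10 - 63))*(-18) = (1 - 53)*(-18) = -52*(-18) = 936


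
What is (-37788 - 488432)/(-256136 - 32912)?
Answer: 131555/72262 ≈ 1.8205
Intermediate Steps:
(-37788 - 488432)/(-256136 - 32912) = -526220/(-289048) = -526220*(-1/289048) = 131555/72262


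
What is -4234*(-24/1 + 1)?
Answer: 97382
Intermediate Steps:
-4234*(-24/1 + 1) = -4234*(-24 + 1) = -4234*(-23) = 97382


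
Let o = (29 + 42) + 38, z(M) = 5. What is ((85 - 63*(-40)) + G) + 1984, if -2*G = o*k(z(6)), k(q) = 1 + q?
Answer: 4262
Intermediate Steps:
o = 109 (o = 71 + 38 = 109)
G = -327 (G = -109*(1 + 5)/2 = -109*6/2 = -½*654 = -327)
((85 - 63*(-40)) + G) + 1984 = ((85 - 63*(-40)) - 327) + 1984 = ((85 + 2520) - 327) + 1984 = (2605 - 327) + 1984 = 2278 + 1984 = 4262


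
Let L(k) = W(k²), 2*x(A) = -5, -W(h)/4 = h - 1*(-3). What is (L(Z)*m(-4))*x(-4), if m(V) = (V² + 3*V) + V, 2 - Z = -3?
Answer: 0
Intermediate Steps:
Z = 5 (Z = 2 - 1*(-3) = 2 + 3 = 5)
W(h) = -12 - 4*h (W(h) = -4*(h - 1*(-3)) = -4*(h + 3) = -4*(3 + h) = -12 - 4*h)
x(A) = -5/2 (x(A) = (½)*(-5) = -5/2)
L(k) = -12 - 4*k²
m(V) = V² + 4*V
(L(Z)*m(-4))*x(-4) = ((-12 - 4*5²)*(-4*(4 - 4)))*(-5/2) = ((-12 - 4*25)*(-4*0))*(-5/2) = ((-12 - 100)*0)*(-5/2) = -112*0*(-5/2) = 0*(-5/2) = 0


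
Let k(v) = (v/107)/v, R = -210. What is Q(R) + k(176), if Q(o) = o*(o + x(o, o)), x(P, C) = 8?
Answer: 4538941/107 ≈ 42420.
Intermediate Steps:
Q(o) = o*(8 + o) (Q(o) = o*(o + 8) = o*(8 + o))
k(v) = 1/107 (k(v) = (v*(1/107))/v = (v/107)/v = 1/107)
Q(R) + k(176) = -210*(8 - 210) + 1/107 = -210*(-202) + 1/107 = 42420 + 1/107 = 4538941/107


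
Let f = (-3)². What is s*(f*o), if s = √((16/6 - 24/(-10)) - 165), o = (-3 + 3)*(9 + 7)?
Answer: 0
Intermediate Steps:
f = 9
o = 0 (o = 0*16 = 0)
s = I*√35985/15 (s = √((16*(⅙) - 24*(-⅒)) - 165) = √((8/3 + 12/5) - 165) = √(76/15 - 165) = √(-2399/15) = I*√35985/15 ≈ 12.646*I)
s*(f*o) = (I*√35985/15)*(9*0) = (I*√35985/15)*0 = 0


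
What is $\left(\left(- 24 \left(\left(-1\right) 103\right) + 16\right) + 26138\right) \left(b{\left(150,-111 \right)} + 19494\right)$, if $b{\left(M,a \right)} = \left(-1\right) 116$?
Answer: $554714628$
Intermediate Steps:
$b{\left(M,a \right)} = -116$
$\left(\left(- 24 \left(\left(-1\right) 103\right) + 16\right) + 26138\right) \left(b{\left(150,-111 \right)} + 19494\right) = \left(\left(- 24 \left(\left(-1\right) 103\right) + 16\right) + 26138\right) \left(-116 + 19494\right) = \left(\left(\left(-24\right) \left(-103\right) + 16\right) + 26138\right) 19378 = \left(\left(2472 + 16\right) + 26138\right) 19378 = \left(2488 + 26138\right) 19378 = 28626 \cdot 19378 = 554714628$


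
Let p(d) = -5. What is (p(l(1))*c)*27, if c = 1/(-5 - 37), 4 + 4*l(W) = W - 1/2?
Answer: 45/14 ≈ 3.2143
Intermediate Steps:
l(W) = -9/8 + W/4 (l(W) = -1 + (W - 1/2)/4 = -1 + (W - 1*½)/4 = -1 + (W - ½)/4 = -1 + (-½ + W)/4 = -1 + (-⅛ + W/4) = -9/8 + W/4)
c = -1/42 (c = 1/(-42) = -1/42 ≈ -0.023810)
(p(l(1))*c)*27 = -5*(-1/42)*27 = (5/42)*27 = 45/14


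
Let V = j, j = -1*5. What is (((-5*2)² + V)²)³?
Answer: 735091890625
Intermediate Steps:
j = -5
V = -5
(((-5*2)² + V)²)³ = (((-5*2)² - 5)²)³ = (((-10)² - 5)²)³ = ((100 - 5)²)³ = (95²)³ = 9025³ = 735091890625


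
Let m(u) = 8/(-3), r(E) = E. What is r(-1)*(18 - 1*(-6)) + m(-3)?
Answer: -80/3 ≈ -26.667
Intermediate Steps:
m(u) = -8/3 (m(u) = 8*(-⅓) = -8/3)
r(-1)*(18 - 1*(-6)) + m(-3) = -(18 - 1*(-6)) - 8/3 = -(18 + 6) - 8/3 = -1*24 - 8/3 = -24 - 8/3 = -80/3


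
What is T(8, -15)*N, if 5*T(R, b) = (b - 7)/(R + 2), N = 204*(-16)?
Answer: 35904/25 ≈ 1436.2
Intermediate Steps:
N = -3264
T(R, b) = (-7 + b)/(5*(2 + R)) (T(R, b) = ((b - 7)/(R + 2))/5 = ((-7 + b)/(2 + R))/5 = (-7 + b)/(5*(2 + R)))
T(8, -15)*N = ((-7 - 15)/(5*(2 + 8)))*(-3264) = ((⅕)*(-22)/10)*(-3264) = ((⅕)*(⅒)*(-22))*(-3264) = -11/25*(-3264) = 35904/25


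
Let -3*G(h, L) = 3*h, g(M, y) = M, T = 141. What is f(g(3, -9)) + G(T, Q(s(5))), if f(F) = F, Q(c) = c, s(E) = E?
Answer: -138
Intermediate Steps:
G(h, L) = -h
f(g(3, -9)) + G(T, Q(s(5))) = 3 - 1*141 = 3 - 141 = -138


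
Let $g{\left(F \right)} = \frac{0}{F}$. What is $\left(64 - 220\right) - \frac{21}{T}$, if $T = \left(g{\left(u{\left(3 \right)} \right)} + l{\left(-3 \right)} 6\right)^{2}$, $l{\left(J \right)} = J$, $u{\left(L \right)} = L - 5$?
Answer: $- \frac{16855}{108} \approx -156.06$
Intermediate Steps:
$u{\left(L \right)} = -5 + L$
$g{\left(F \right)} = 0$
$T = 324$ ($T = \left(0 - 18\right)^{2} = \left(-18\right)^{2} = 324$)
$\left(64 - 220\right) - \frac{21}{T} = \left(64 - 220\right) - \frac{21}{324} = -156 - \frac{7}{108} = - \frac{16855}{108}$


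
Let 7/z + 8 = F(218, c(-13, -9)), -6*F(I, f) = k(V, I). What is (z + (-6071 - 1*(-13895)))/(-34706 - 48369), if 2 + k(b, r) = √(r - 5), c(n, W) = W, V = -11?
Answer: -2977428/31618345 - 42*√213/158091725 ≈ -0.094172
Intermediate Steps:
k(b, r) = -2 + √(-5 + r) (k(b, r) = -2 + √(r - 5) = -2 + √(-5 + r))
F(I, f) = ⅓ - √(-5 + I)/6 (F(I, f) = -(-2 + √(-5 + I))/6 = ⅓ - √(-5 + I)/6)
z = 7/(-23/3 - √213/6) (z = 7/(-8 + (⅓ - √(-5 + 218)/6)) = 7/(-8 + (⅓ - √213/6)) = 7/(-23/3 - √213/6) ≈ -0.69313)
(z + (-6071 - 1*(-13895)))/(-34706 - 48369) = ((-1932/1903 + 42*√213/1903) + (-6071 - 1*(-13895)))/(-34706 - 48369) = ((-1932/1903 + 42*√213/1903) + (-6071 + 13895))/(-83075) = ((-1932/1903 + 42*√213/1903) + 7824)*(-1/83075) = (14887140/1903 + 42*√213/1903)*(-1/83075) = -2977428/31618345 - 42*√213/158091725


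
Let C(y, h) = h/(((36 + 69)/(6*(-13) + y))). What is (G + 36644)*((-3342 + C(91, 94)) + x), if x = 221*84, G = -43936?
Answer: -11663787344/105 ≈ -1.1108e+8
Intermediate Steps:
x = 18564
C(y, h) = h*(-26/35 + y/105) (C(y, h) = h/((105/(-78 + y))) = h*(-26/35 + y/105))
(G + 36644)*((-3342 + C(91, 94)) + x) = (-43936 + 36644)*((-3342 + (1/105)*94*(-78 + 91)) + 18564) = -7292*((-3342 + (1/105)*94*13) + 18564) = -7292*((-3342 + 1222/105) + 18564) = -7292*(-349688/105 + 18564) = -7292*1599532/105 = -11663787344/105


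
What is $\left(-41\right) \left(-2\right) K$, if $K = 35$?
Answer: $2870$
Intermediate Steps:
$\left(-41\right) \left(-2\right) K = \left(-41\right) \left(-2\right) 35 = 82 \cdot 35 = 2870$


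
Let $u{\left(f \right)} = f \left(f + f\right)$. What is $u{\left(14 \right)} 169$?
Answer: $66248$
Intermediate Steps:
$u{\left(f \right)} = 2 f^{2}$ ($u{\left(f \right)} = f 2 f = 2 f^{2}$)
$u{\left(14 \right)} 169 = 2 \cdot 14^{2} \cdot 169 = 2 \cdot 196 \cdot 169 = 392 \cdot 169 = 66248$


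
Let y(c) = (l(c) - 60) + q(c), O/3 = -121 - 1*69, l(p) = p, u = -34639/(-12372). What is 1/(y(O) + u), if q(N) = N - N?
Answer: -12372/7759721 ≈ -0.0015944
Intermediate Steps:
q(N) = 0
u = 34639/12372 (u = -34639*(-1/12372) = 34639/12372 ≈ 2.7998)
O = -570 (O = 3*(-121 - 1*69) = 3*(-121 - 69) = 3*(-190) = -570)
y(c) = -60 + c (y(c) = (c - 60) + 0 = (-60 + c) + 0 = -60 + c)
1/(y(O) + u) = 1/((-60 - 570) + 34639/12372) = 1/(-630 + 34639/12372) = 1/(-7759721/12372) = -12372/7759721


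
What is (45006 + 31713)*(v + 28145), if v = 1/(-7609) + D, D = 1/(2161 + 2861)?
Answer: 27503453199507181/12737466 ≈ 2.1593e+9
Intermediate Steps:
D = 1/5022 ≈ 0.00019912
v = 2587/38212398 (v = 1/(-7609) + 1/5022 = -1/7609 + 1/5022 = 2587/38212398 ≈ 6.7701e-5)
(45006 + 31713)*(v + 28145) = (45006 + 31713)*(2587/38212398 + 28145) = 76719*(1075487944297/38212398) = 27503453199507181/12737466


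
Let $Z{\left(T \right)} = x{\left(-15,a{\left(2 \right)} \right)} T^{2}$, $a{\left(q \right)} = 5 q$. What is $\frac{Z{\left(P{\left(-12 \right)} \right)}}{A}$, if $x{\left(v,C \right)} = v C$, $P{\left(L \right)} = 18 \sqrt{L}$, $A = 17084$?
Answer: $\frac{145800}{4271} \approx 34.137$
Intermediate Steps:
$x{\left(v,C \right)} = C v$
$Z{\left(T \right)} = - 150 T^{2}$ ($Z{\left(T \right)} = 5 \cdot 2 \left(-15\right) T^{2} = 10 \left(-15\right) T^{2} = - 150 T^{2}$)
$\frac{Z{\left(P{\left(-12 \right)} \right)}}{A} = \frac{\left(-150\right) \left(18 \sqrt{-12}\right)^{2}}{17084} = - 150 \left(18 \cdot 2 i \sqrt{3}\right)^{2} \cdot \frac{1}{17084} = - 150 \left(36 i \sqrt{3}\right)^{2} \cdot \frac{1}{17084} = \left(-150\right) \left(-3888\right) \frac{1}{17084} = 583200 \cdot \frac{1}{17084} = \frac{145800}{4271}$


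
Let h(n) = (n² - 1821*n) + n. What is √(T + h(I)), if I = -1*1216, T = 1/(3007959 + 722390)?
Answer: 5*√2054916897862111157/3730349 ≈ 1921.4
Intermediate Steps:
T = 1/3730349 ≈ 2.6807e-7
I = -1216
h(n) = n² - 1820*n
√(T + h(I)) = √(1/3730349 - 1216*(-1820 - 1216)) = √(1/3730349 - 1216*(-3036)) = √(1/3730349 + 3691776) = √(13771612909825/3730349) = 5*√2054916897862111157/3730349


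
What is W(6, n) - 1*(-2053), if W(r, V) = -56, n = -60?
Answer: 1997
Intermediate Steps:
W(6, n) - 1*(-2053) = -56 - 1*(-2053) = -56 + 2053 = 1997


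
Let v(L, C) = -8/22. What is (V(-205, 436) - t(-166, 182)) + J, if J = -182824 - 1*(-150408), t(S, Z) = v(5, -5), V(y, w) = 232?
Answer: -354020/11 ≈ -32184.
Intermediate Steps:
v(L, C) = -4/11 (v(L, C) = -8*1/22 = -4/11)
t(S, Z) = -4/11
J = -32416 (J = -182824 + 150408 = -32416)
(V(-205, 436) - t(-166, 182)) + J = (232 - 1*(-4/11)) - 32416 = (232 + 4/11) - 32416 = 2556/11 - 32416 = -354020/11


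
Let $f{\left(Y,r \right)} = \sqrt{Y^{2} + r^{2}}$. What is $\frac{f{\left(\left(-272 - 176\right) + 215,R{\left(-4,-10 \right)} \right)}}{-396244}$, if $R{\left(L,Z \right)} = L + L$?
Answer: $- \frac{\sqrt{54353}}{396244} \approx -0.00058837$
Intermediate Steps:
$R{\left(L,Z \right)} = 2 L$
$\frac{f{\left(\left(-272 - 176\right) + 215,R{\left(-4,-10 \right)} \right)}}{-396244} = \frac{\sqrt{\left(\left(-272 - 176\right) + 215\right)^{2} + \left(2 \left(-4\right)\right)^{2}}}{-396244} = \sqrt{\left(-448 + 215\right)^{2} + \left(-8\right)^{2}} \left(- \frac{1}{396244}\right) = \sqrt{\left(-233\right)^{2} + 64} \left(- \frac{1}{396244}\right) = \sqrt{54289 + 64} \left(- \frac{1}{396244}\right) = \sqrt{54353} \left(- \frac{1}{396244}\right) = - \frac{\sqrt{54353}}{396244}$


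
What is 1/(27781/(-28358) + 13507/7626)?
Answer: 54064527/42793400 ≈ 1.2634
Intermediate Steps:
1/(27781/(-28358) + 13507/7626) = 1/(27781*(-1/28358) + 13507*(1/7626)) = 1/(-27781/28358 + 13507/7626) = 1/(42793400/54064527) = 54064527/42793400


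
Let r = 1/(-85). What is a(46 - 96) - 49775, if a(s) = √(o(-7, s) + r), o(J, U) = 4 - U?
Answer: -49775 + √390065/85 ≈ -49768.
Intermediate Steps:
r = -1/85 ≈ -0.011765
a(s) = √(339/85 - s) (a(s) = √((4 - s) - 1/85) = √(339/85 - s))
a(46 - 96) - 49775 = √(28815 - 7225*(46 - 96))/85 - 49775 = √(28815 - 7225*(-50))/85 - 49775 = √(28815 + 361250)/85 - 49775 = √390065/85 - 49775 = -49775 + √390065/85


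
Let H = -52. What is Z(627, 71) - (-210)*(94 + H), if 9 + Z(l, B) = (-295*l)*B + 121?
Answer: -13123583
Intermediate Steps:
Z(l, B) = 112 - 295*B*l (Z(l, B) = -9 + ((-295*l)*B + 121) = -9 + (-295*B*l + 121) = -9 + (121 - 295*B*l) = 112 - 295*B*l)
Z(627, 71) - (-210)*(94 + H) = (112 - 295*71*627) - (-210)*(94 - 52) = (112 - 13132515) - (-210)*42 = -13132403 - 1*(-8820) = -13132403 + 8820 = -13123583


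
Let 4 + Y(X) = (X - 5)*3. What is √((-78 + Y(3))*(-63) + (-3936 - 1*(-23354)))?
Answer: √24962 ≈ 157.99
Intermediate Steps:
Y(X) = -19 + 3*X (Y(X) = -4 + (X - 5)*3 = -4 + (-5 + X)*3 = -4 + (-15 + 3*X) = -19 + 3*X)
√((-78 + Y(3))*(-63) + (-3936 - 1*(-23354))) = √((-78 + (-19 + 3*3))*(-63) + (-3936 - 1*(-23354))) = √((-78 + (-19 + 9))*(-63) + (-3936 + 23354)) = √((-78 - 10)*(-63) + 19418) = √(-88*(-63) + 19418) = √(5544 + 19418) = √24962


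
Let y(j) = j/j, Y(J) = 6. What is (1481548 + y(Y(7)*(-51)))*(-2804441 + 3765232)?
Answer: 1423458945259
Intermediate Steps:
y(j) = 1
(1481548 + y(Y(7)*(-51)))*(-2804441 + 3765232) = (1481548 + 1)*(-2804441 + 3765232) = 1481549*960791 = 1423458945259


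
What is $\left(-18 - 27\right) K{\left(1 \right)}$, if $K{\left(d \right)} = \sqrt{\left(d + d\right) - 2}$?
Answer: $0$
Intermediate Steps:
$K{\left(d \right)} = \sqrt{-2 + 2 d}$ ($K{\left(d \right)} = \sqrt{2 d - 2} = \sqrt{-2 + 2 d}$)
$\left(-18 - 27\right) K{\left(1 \right)} = \left(-18 - 27\right) \sqrt{-2 + 2 \cdot 1} = - 45 \sqrt{-2 + 2} = - 45 \sqrt{0} = \left(-45\right) 0 = 0$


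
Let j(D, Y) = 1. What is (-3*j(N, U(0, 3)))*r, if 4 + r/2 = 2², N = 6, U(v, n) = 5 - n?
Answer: 0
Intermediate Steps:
r = 0 (r = -8 + 2*2² = -8 + 2*4 = -8 + 8 = 0)
(-3*j(N, U(0, 3)))*r = -3*1*0 = -3*0 = 0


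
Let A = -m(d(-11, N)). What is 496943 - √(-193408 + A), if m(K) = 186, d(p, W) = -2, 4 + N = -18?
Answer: 496943 - I*√193594 ≈ 4.9694e+5 - 439.99*I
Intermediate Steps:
N = -22 (N = -4 - 18 = -22)
A = -186 (A = -1*186 = -186)
496943 - √(-193408 + A) = 496943 - √(-193408 - 186) = 496943 - √(-193594) = 496943 - I*√193594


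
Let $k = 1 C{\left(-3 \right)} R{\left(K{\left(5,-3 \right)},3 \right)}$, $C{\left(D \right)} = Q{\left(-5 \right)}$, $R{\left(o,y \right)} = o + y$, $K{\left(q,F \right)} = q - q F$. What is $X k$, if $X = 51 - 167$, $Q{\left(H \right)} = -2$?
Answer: $5336$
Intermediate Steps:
$K{\left(q,F \right)} = q - F q$
$C{\left(D \right)} = -2$
$X = -116$ ($X = 51 - 167 = -116$)
$k = -46$ ($k = 1 \left(-2\right) \left(5 \left(1 - -3\right) + 3\right) = - 2 \left(5 \left(1 + 3\right) + 3\right) = - 2 \left(5 \cdot 4 + 3\right) = - 2 \left(20 + 3\right) = \left(-2\right) 23 = -46$)
$X k = \left(-116\right) \left(-46\right) = 5336$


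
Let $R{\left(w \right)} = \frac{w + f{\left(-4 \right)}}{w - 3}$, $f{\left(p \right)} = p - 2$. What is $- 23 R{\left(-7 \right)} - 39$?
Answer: $- \frac{689}{10} \approx -68.9$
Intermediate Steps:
$f{\left(p \right)} = -2 + p$ ($f{\left(p \right)} = p - 2 = -2 + p$)
$R{\left(w \right)} = \frac{-6 + w}{-3 + w}$ ($R{\left(w \right)} = \frac{w - 6}{w - 3} = \frac{w - 6}{-3 + w} = \frac{-6 + w}{-3 + w}$)
$- 23 R{\left(-7 \right)} - 39 = - 23 \frac{-6 - 7}{-3 - 7} - 39 = - 23 \frac{1}{-10} \left(-13\right) - 39 = - 23 \left(\left(- \frac{1}{10}\right) \left(-13\right)\right) - 39 = \left(-23\right) \frac{13}{10} - 39 = - \frac{299}{10} - 39 = - \frac{689}{10}$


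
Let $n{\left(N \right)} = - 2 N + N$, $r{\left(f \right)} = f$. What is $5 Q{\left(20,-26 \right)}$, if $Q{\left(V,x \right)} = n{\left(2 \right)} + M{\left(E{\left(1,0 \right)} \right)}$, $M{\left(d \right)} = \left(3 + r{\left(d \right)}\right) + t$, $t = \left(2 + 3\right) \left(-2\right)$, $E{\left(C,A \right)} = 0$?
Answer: $-45$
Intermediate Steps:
$t = -10$ ($t = 5 \left(-2\right) = -10$)
$M{\left(d \right)} = -7 + d$ ($M{\left(d \right)} = \left(3 + d\right) - 10 = -7 + d$)
$n{\left(N \right)} = - N$
$Q{\left(V,x \right)} = -9$ ($Q{\left(V,x \right)} = \left(-1\right) 2 + \left(-7 + 0\right) = -2 - 7 = -9$)
$5 Q{\left(20,-26 \right)} = 5 \left(-9\right) = -45$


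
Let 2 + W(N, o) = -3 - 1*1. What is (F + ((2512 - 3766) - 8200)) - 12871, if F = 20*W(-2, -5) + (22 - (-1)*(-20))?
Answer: -22443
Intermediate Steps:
W(N, o) = -6 (W(N, o) = -2 + (-3 - 1*1) = -2 + (-3 - 1) = -2 - 4 = -6)
F = -118 (F = 20*(-6) + (22 - (-1)*(-20)) = -120 + (22 - 1*20) = -120 + (22 - 20) = -120 + 2 = -118)
(F + ((2512 - 3766) - 8200)) - 12871 = (-118 + ((2512 - 3766) - 8200)) - 12871 = (-118 + (-1254 - 8200)) - 12871 = (-118 - 9454) - 12871 = -9572 - 12871 = -22443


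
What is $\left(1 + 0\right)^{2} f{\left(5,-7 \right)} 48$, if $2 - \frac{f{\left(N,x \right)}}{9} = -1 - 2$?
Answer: $2160$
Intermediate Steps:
$f{\left(N,x \right)} = 45$ ($f{\left(N,x \right)} = 18 - 9 \left(-1 - 2\right) = 18 - -27 = 18 + 27 = 45$)
$\left(1 + 0\right)^{2} f{\left(5,-7 \right)} 48 = \left(1 + 0\right)^{2} \cdot 45 \cdot 48 = 1^{2} \cdot 45 \cdot 48 = 1 \cdot 45 \cdot 48 = 45 \cdot 48 = 2160$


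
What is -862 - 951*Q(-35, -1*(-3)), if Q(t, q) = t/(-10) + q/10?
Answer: -22379/5 ≈ -4475.8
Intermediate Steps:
Q(t, q) = -t/10 + q/10 (Q(t, q) = t*(-1/10) + q*(1/10) = -t/10 + q/10)
-862 - 951*Q(-35, -1*(-3)) = -862 - 951*(-1/10*(-35) + (-1*(-3))/10) = -862 - 951*(7/2 + (1/10)*3) = -862 - 951*(7/2 + 3/10) = -862 - 951*19/5 = -862 - 18069/5 = -22379/5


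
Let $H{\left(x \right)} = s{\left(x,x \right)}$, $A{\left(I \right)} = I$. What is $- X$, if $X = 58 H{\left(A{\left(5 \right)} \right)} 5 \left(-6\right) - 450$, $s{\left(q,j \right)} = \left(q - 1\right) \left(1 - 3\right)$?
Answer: $-13470$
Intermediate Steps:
$s{\left(q,j \right)} = 2 - 2 q$ ($s{\left(q,j \right)} = \left(-1 + q\right) \left(-2\right) = 2 - 2 q$)
$H{\left(x \right)} = 2 - 2 x$
$X = 13470$ ($X = 58 \left(2 - 10\right) 5 \left(-6\right) - 450 = 58 \left(-8\right) 5 \left(-6\right) - 450 = 58 \left(\left(-40\right) \left(-6\right)\right) - 450 = 58 \cdot 240 - 450 = 13920 - 450 = 13470$)
$- X = \left(-1\right) 13470 = -13470$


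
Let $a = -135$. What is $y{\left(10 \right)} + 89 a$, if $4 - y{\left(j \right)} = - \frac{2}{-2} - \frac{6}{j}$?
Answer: $- \frac{60057}{5} \approx -12011.0$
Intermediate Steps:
$y{\left(j \right)} = 3 + \frac{6}{j}$ ($y{\left(j \right)} = 4 - \left(- \frac{2}{-2} - \frac{6}{j}\right) = 4 - \left(\left(-2\right) \left(- \frac{1}{2}\right) - \frac{6}{j}\right) = 4 - \left(1 - \frac{6}{j}\right) = 3 + \frac{6}{j}$)
$y{\left(10 \right)} + 89 a = \left(3 + \frac{6}{10}\right) + 89 \left(-135\right) = \left(3 + 6 \cdot \frac{1}{10}\right) - 12015 = \left(3 + \frac{3}{5}\right) - 12015 = \frac{18}{5} - 12015 = - \frac{60057}{5}$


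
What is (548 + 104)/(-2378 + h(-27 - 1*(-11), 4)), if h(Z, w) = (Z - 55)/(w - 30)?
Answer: -16952/61757 ≈ -0.27450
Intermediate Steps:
h(Z, w) = (-55 + Z)/(-30 + w)
(548 + 104)/(-2378 + h(-27 - 1*(-11), 4)) = (548 + 104)/(-2378 + (-55 + (-27 - 1*(-11)))/(-30 + 4)) = 652/(-2378 + (-55 + (-27 + 11))/(-26)) = 652/(-2378 - (-55 - 16)/26) = 652/(-2378 - 1/26*(-71)) = 652/(-2378 + 71/26) = 652/(-61757/26) = 652*(-26/61757) = -16952/61757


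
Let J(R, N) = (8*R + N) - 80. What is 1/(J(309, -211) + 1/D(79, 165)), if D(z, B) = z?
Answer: 79/172300 ≈ 0.00045850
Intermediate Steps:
J(R, N) = -80 + N + 8*R (J(R, N) = (N + 8*R) - 80 = -80 + N + 8*R)
1/(J(309, -211) + 1/D(79, 165)) = 1/((-80 - 211 + 8*309) + 1/79) = 1/((-80 - 211 + 2472) + 1/79) = 1/(2181 + 1/79) = 1/(172300/79) = 79/172300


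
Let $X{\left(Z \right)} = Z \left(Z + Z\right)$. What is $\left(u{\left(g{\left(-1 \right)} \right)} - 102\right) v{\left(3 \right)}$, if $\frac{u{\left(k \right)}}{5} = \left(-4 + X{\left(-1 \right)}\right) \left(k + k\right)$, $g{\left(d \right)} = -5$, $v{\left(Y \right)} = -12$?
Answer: $24$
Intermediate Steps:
$X{\left(Z \right)} = 2 Z^{2}$ ($X{\left(Z \right)} = Z 2 Z = 2 Z^{2}$)
$u{\left(k \right)} = - 20 k$ ($u{\left(k \right)} = 5 \left(-4 + 2 \left(-1\right)^{2}\right) \left(k + k\right) = 5 \left(-4 + 2 \cdot 1\right) 2 k = 5 \left(-4 + 2\right) 2 k = 5 \left(- 2 \cdot 2 k\right) = 5 \left(- 4 k\right) = - 20 k$)
$\left(u{\left(g{\left(-1 \right)} \right)} - 102\right) v{\left(3 \right)} = \left(\left(-20\right) \left(-5\right) - 102\right) \left(-12\right) = \left(100 - 102\right) \left(-12\right) = \left(-2\right) \left(-12\right) = 24$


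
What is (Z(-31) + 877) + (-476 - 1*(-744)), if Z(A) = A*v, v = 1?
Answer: 1114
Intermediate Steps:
Z(A) = A (Z(A) = A*1 = A)
(Z(-31) + 877) + (-476 - 1*(-744)) = (-31 + 877) + (-476 - 1*(-744)) = 846 + (-476 + 744) = 846 + 268 = 1114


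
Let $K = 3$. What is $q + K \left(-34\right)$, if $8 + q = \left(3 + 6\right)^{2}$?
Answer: $-29$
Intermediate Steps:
$q = 73$ ($q = -8 + \left(3 + 6\right)^{2} = -8 + 9^{2} = -8 + 81 = 73$)
$q + K \left(-34\right) = 73 + 3 \left(-34\right) = 73 - 102 = -29$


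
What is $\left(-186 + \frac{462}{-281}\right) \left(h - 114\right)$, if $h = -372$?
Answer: $\frac{25625808}{281} \approx 91195.0$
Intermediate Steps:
$\left(-186 + \frac{462}{-281}\right) \left(h - 114\right) = \left(-186 + \frac{462}{-281}\right) \left(-372 - 114\right) = \left(-186 + 462 \left(- \frac{1}{281}\right)\right) \left(-486\right) = \left(-186 - \frac{462}{281}\right) \left(-486\right) = \left(- \frac{52728}{281}\right) \left(-486\right) = \frac{25625808}{281}$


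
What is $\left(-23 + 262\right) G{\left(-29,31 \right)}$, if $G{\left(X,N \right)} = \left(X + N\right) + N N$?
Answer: $230157$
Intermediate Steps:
$G{\left(X,N \right)} = N + X + N^{2}$ ($G{\left(X,N \right)} = \left(N + X\right) + N^{2} = N + X + N^{2}$)
$\left(-23 + 262\right) G{\left(-29,31 \right)} = \left(-23 + 262\right) \left(31 - 29 + 31^{2}\right) = 239 \left(31 - 29 + 961\right) = 239 \cdot 963 = 230157$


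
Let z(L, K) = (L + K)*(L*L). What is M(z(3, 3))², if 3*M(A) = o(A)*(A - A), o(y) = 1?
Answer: 0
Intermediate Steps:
z(L, K) = L²*(K + L) (z(L, K) = (K + L)*L² = L²*(K + L))
M(A) = 0 (M(A) = (1*(A - A))/3 = (1*0)/3 = (⅓)*0 = 0)
M(z(3, 3))² = 0² = 0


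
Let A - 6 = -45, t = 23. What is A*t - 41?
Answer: -938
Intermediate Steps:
A = -39 (A = 6 - 45 = -39)
A*t - 41 = -39*23 - 41 = -897 - 41 = -938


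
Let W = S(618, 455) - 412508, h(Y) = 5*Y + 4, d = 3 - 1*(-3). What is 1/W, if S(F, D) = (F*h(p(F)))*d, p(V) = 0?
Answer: -1/397676 ≈ -2.5146e-6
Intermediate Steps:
d = 6 (d = 3 + 3 = 6)
h(Y) = 4 + 5*Y
S(F, D) = 24*F (S(F, D) = (F*(4 + 5*0))*6 = (F*(4 + 0))*6 = (F*4)*6 = (4*F)*6 = 24*F)
W = -397676 (W = 24*618 - 412508 = 14832 - 412508 = -397676)
1/W = 1/(-397676) = -1/397676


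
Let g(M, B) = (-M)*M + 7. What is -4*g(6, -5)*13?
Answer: 1508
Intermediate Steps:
g(M, B) = 7 - M**2 (g(M, B) = -M**2 + 7 = 7 - M**2)
-4*g(6, -5)*13 = -4*(7 - 1*6**2)*13 = -4*(7 - 1*36)*13 = -4*(7 - 36)*13 = -4*(-29)*13 = 116*13 = 1508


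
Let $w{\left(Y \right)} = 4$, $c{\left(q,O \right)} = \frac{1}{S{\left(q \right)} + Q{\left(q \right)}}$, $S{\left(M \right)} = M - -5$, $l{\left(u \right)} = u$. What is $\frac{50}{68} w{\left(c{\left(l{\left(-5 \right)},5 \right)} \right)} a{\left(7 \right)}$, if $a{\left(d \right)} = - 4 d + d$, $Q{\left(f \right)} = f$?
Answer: $- \frac{1050}{17} \approx -61.765$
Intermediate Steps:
$S{\left(M \right)} = 5 + M$ ($S{\left(M \right)} = M + 5 = 5 + M$)
$c{\left(q,O \right)} = \frac{1}{5 + 2 q}$ ($c{\left(q,O \right)} = \frac{1}{\left(5 + q\right) + q} = \frac{1}{5 + 2 q}$)
$a{\left(d \right)} = - 3 d$
$\frac{50}{68} w{\left(c{\left(l{\left(-5 \right)},5 \right)} \right)} a{\left(7 \right)} = \frac{50}{68} \cdot 4 \left(\left(-3\right) 7\right) = 50 \cdot \frac{1}{68} \cdot 4 \left(-21\right) = \frac{25}{34} \cdot 4 \left(-21\right) = \frac{50}{17} \left(-21\right) = - \frac{1050}{17}$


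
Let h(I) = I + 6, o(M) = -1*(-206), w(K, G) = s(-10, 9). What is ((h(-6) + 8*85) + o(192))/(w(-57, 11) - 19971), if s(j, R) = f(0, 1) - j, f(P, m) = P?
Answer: -886/19961 ≈ -0.044387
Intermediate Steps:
s(j, R) = -j (s(j, R) = 0 - j = -j)
w(K, G) = 10 (w(K, G) = -1*(-10) = 10)
o(M) = 206
h(I) = 6 + I
((h(-6) + 8*85) + o(192))/(w(-57, 11) - 19971) = (((6 - 6) + 8*85) + 206)/(10 - 19971) = ((0 + 680) + 206)/(-19961) = (680 + 206)*(-1/19961) = 886*(-1/19961) = -886/19961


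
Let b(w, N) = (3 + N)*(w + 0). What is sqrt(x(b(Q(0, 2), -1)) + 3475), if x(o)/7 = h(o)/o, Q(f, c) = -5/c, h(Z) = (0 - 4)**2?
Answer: sqrt(86315)/5 ≈ 58.759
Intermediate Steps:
h(Z) = 16 (h(Z) = (-4)**2 = 16)
b(w, N) = w*(3 + N) (b(w, N) = (3 + N)*w = w*(3 + N))
x(o) = 112/o (x(o) = 7*(16/o) = 112/o)
sqrt(x(b(Q(0, 2), -1)) + 3475) = sqrt(112/(((-5/2)*(3 - 1))) + 3475) = sqrt(112/((-5*1/2*2)) + 3475) = sqrt(112/((-5/2*2)) + 3475) = sqrt(112/(-5) + 3475) = sqrt(112*(-1/5) + 3475) = sqrt(-112/5 + 3475) = sqrt(17263/5) = sqrt(86315)/5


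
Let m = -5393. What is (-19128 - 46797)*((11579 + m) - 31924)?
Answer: 1696777650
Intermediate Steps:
(-19128 - 46797)*((11579 + m) - 31924) = (-19128 - 46797)*((11579 - 5393) - 31924) = -65925*(6186 - 31924) = -65925*(-25738) = 1696777650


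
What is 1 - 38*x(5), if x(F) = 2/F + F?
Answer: -1021/5 ≈ -204.20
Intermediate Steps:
x(F) = F + 2/F
1 - 38*x(5) = 1 - 38*(5 + 2/5) = 1 - 38*(5 + 2*(⅕)) = 1 - 38*(5 + ⅖) = 1 - 38*27/5 = 1 - 1026/5 = -1021/5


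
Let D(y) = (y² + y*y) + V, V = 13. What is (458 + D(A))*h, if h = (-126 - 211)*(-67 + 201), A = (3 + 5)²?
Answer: -391203754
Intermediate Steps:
A = 64 (A = 8² = 64)
D(y) = 13 + 2*y² (D(y) = (y² + y*y) + 13 = (y² + y²) + 13 = 2*y² + 13 = 13 + 2*y²)
h = -45158 (h = -337*134 = -45158)
(458 + D(A))*h = (458 + (13 + 2*64²))*(-45158) = (458 + (13 + 2*4096))*(-45158) = (458 + (13 + 8192))*(-45158) = (458 + 8205)*(-45158) = 8663*(-45158) = -391203754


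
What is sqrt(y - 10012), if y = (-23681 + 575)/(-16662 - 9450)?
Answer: I*sqrt(740662341)/272 ≈ 100.06*I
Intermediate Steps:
y = 3851/4352 (y = -23106/(-26112) = -23106*(-1/26112) = 3851/4352 ≈ 0.88488)
sqrt(y - 10012) = sqrt(3851/4352 - 10012) = sqrt(-43568373/4352) = I*sqrt(740662341)/272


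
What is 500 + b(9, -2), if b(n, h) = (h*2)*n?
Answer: 464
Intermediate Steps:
b(n, h) = 2*h*n (b(n, h) = (2*h)*n = 2*h*n)
500 + b(9, -2) = 500 + 2*(-2)*9 = 500 - 36 = 464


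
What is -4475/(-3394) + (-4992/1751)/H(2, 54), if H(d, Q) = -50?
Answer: 204364549/148572350 ≈ 1.3755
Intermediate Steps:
-4475/(-3394) + (-4992/1751)/H(2, 54) = -4475/(-3394) - 4992/1751/(-50) = -4475*(-1/3394) - 4992*1/1751*(-1/50) = 4475/3394 - 4992/1751*(-1/50) = 4475/3394 + 2496/43775 = 204364549/148572350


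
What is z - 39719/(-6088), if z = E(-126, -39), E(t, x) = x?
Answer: -197713/6088 ≈ -32.476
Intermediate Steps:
z = -39
z - 39719/(-6088) = -39 - 39719/(-6088) = -39 - 39719*(-1/6088) = -39 + 39719/6088 = -197713/6088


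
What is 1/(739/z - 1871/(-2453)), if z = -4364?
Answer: 10704892/6352277 ≈ 1.6852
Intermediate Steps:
1/(739/z - 1871/(-2453)) = 1/(739/(-4364) - 1871/(-2453)) = 1/(739*(-1/4364) - 1871*(-1/2453)) = 1/(-739/4364 + 1871/2453) = 1/(6352277/10704892) = 10704892/6352277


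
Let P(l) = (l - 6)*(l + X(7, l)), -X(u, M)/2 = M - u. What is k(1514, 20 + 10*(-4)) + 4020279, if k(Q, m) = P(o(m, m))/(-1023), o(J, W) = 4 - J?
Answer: 1370915199/341 ≈ 4.0203e+6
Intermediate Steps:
X(u, M) = -2*M + 2*u (X(u, M) = -2*(M - u) = -2*M + 2*u)
P(l) = (-6 + l)*(14 - l) (P(l) = (l - 6)*(l + (-2*l + 2*7)) = (-6 + l)*(l + (-2*l + 14)) = (-6 + l)*(l + (14 - 2*l)) = (-6 + l)*(14 - l))
k(Q, m) = 4/1023 + (4 - m)²/1023 + 20*m/1023 (k(Q, m) = (-84 - (4 - m)² + 20*(4 - m))/(-1023) = (-84 - (4 - m)² + (80 - 20*m))*(-1/1023) = (-4 - (4 - m)² - 20*m)*(-1/1023) = 4/1023 + (4 - m)²/1023 + 20*m/1023)
k(1514, 20 + 10*(-4)) + 4020279 = (20/1023 + (20 + 10*(-4))²/1023 + 4*(20 + 10*(-4))/341) + 4020279 = (20/1023 + (20 - 40)²/1023 + 4*(20 - 40)/341) + 4020279 = (20/1023 + (1/1023)*(-20)² + (4/341)*(-20)) + 4020279 = (20/1023 + (1/1023)*400 - 80/341) + 4020279 = (20/1023 + 400/1023 - 80/341) + 4020279 = 60/341 + 4020279 = 1370915199/341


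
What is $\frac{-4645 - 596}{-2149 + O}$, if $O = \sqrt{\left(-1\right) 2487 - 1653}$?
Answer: $\frac{11262909}{4622341} + \frac{31446 i \sqrt{115}}{4622341} \approx 2.4366 + 0.072955 i$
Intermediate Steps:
$O = 6 i \sqrt{115}$ ($O = \sqrt{-2487 - 1653} = \sqrt{-4140} = 6 i \sqrt{115} \approx 64.343 i$)
$\frac{-4645 - 596}{-2149 + O} = \frac{-4645 - 596}{-2149 + 6 i \sqrt{115}} = - \frac{5241}{-2149 + 6 i \sqrt{115}}$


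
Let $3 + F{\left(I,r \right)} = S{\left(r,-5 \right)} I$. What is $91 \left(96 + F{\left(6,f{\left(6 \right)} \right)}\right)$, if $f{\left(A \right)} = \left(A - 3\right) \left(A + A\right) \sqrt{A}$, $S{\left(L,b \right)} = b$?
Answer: $5733$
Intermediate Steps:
$f{\left(A \right)} = 2 A^{\frac{3}{2}} \left(-3 + A\right)$ ($f{\left(A \right)} = \left(-3 + A\right) 2 A \sqrt{A} = 2 A \left(-3 + A\right) \sqrt{A} = 2 A^{\frac{3}{2}} \left(-3 + A\right)$)
$F{\left(I,r \right)} = -3 - 5 I$
$91 \left(96 + F{\left(6,f{\left(6 \right)} \right)}\right) = 91 \left(96 - 33\right) = 91 \cdot 63 = 5733$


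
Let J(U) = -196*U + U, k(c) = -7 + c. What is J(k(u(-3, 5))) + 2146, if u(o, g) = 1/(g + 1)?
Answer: 6957/2 ≈ 3478.5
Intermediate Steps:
u(o, g) = 1/(1 + g)
J(U) = -195*U
J(k(u(-3, 5))) + 2146 = -195*(-7 + 1/(1 + 5)) + 2146 = -195*(-7 + 1/6) + 2146 = -195*(-7 + ⅙) + 2146 = -195*(-41/6) + 2146 = 2665/2 + 2146 = 6957/2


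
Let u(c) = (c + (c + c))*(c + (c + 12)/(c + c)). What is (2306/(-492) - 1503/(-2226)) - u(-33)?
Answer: -295657283/91266 ≈ -3239.5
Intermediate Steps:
u(c) = 3*c*(c + (12 + c)/(2*c)) (u(c) = (c + 2*c)*(c + (12 + c)/((2*c))) = (3*c)*(c + (12 + c)*(1/(2*c))) = (3*c)*(c + (12 + c)/(2*c)) = 3*c*(c + (12 + c)/(2*c)))
(2306/(-492) - 1503/(-2226)) - u(-33) = (2306/(-492) - 1503/(-2226)) - (18 + 3*(-33)² + (3/2)*(-33)) = (2306*(-1/492) - 1503*(-1/2226)) - (18 + 3*1089 - 99/2) = (-1153/246 + 501/742) - (18 + 3267 - 99/2) = -183070/45633 - 1*6471/2 = -183070/45633 - 6471/2 = -295657283/91266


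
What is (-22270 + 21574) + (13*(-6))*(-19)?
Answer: 786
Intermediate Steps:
(-22270 + 21574) + (13*(-6))*(-19) = -696 - 78*(-19) = -696 + 1482 = 786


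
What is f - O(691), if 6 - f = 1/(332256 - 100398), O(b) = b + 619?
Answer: -302342833/231858 ≈ -1304.0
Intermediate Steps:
O(b) = 619 + b
f = 1391147/231858 (f = 6 - 1/(332256 - 100398) = 6 - 1/231858 = 1391147/231858 ≈ 6.0000)
f - O(691) = 1391147/231858 - (619 + 691) = 1391147/231858 - 1*1310 = 1391147/231858 - 1310 = -302342833/231858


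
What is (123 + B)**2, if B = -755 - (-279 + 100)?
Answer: 205209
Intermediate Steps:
B = -576 (B = -755 - 1*(-179) = -755 + 179 = -576)
(123 + B)**2 = (123 - 576)**2 = (-453)**2 = 205209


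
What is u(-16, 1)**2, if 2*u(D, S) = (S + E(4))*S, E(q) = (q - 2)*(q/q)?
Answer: 9/4 ≈ 2.2500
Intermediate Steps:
E(q) = -2 + q (E(q) = (-2 + q)*1 = -2 + q)
u(D, S) = S*(2 + S)/2 (u(D, S) = ((S + (-2 + 4))*S)/2 = ((S + 2)*S)/2 = ((2 + S)*S)/2 = (S*(2 + S))/2 = S*(2 + S)/2)
u(-16, 1)**2 = ((1/2)*1*(2 + 1))**2 = ((1/2)*1*3)**2 = (3/2)**2 = 9/4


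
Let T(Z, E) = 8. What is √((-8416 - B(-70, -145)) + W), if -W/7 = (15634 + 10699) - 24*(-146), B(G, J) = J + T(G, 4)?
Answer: I*√217138 ≈ 465.98*I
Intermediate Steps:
B(G, J) = 8 + J (B(G, J) = J + 8 = 8 + J)
W = -208859 (W = -7*((15634 + 10699) - 24*(-146)) = -7*(26333 + 3504) = -7*29837 = -208859)
√((-8416 - B(-70, -145)) + W) = √((-8416 - (8 - 145)) - 208859) = √((-8416 - 1*(-137)) - 208859) = √((-8416 + 137) - 208859) = √(-8279 - 208859) = √(-217138) = I*√217138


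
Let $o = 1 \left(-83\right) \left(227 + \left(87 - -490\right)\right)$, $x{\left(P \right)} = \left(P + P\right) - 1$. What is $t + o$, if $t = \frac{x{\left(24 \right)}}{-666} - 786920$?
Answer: $- \frac{568532279}{666} \approx -8.5365 \cdot 10^{5}$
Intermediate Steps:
$x{\left(P \right)} = -1 + 2 P$ ($x{\left(P \right)} = 2 P - 1 = -1 + 2 P$)
$o = -66732$ ($o = - 83 \left(227 + \left(87 + 490\right)\right) = - 83 \left(227 + 577\right) = \left(-83\right) 804 = -66732$)
$t = - \frac{524088767}{666}$ ($t = \frac{-1 + 2 \cdot 24}{-666} - 786920 = \left(-1 + 48\right) \left(- \frac{1}{666}\right) - 786920 = 47 \left(- \frac{1}{666}\right) - 786920 = - \frac{47}{666} - 786920 = - \frac{524088767}{666} \approx -7.8692 \cdot 10^{5}$)
$t + o = - \frac{524088767}{666} - 66732 = - \frac{568532279}{666}$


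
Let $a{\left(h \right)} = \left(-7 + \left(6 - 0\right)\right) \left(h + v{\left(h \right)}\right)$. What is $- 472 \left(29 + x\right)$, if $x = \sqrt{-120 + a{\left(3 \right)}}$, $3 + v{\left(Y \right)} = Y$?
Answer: $-13688 - 472 i \sqrt{123} \approx -13688.0 - 5234.7 i$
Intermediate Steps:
$v{\left(Y \right)} = -3 + Y$
$a{\left(h \right)} = 3 - 2 h$ ($a{\left(h \right)} = \left(-7 + \left(6 - 0\right)\right) \left(h + \left(-3 + h\right)\right) = \left(-7 + \left(6 + 0\right)\right) \left(-3 + 2 h\right) = \left(-7 + 6\right) \left(-3 + 2 h\right) = - (-3 + 2 h) = 3 - 2 h$)
$x = i \sqrt{123}$ ($x = \sqrt{-120 + \left(3 - 6\right)} = \sqrt{-120 - 3} = \sqrt{-123} = i \sqrt{123} \approx 11.091 i$)
$- 472 \left(29 + x\right) = - 472 \left(29 + i \sqrt{123}\right) = -13688 - 472 i \sqrt{123}$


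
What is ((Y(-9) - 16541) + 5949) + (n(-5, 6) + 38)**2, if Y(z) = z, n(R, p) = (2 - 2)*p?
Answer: -9157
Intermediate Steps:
n(R, p) = 0 (n(R, p) = 0*p = 0)
((Y(-9) - 16541) + 5949) + (n(-5, 6) + 38)**2 = ((-9 - 16541) + 5949) + (0 + 38)**2 = (-16550 + 5949) + 38**2 = -10601 + 1444 = -9157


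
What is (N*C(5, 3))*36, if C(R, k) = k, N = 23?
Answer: 2484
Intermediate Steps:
(N*C(5, 3))*36 = (23*3)*36 = 69*36 = 2484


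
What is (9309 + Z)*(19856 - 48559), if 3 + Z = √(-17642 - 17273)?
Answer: -267110118 - 28703*I*√34915 ≈ -2.6711e+8 - 5.3633e+6*I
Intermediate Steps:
Z = -3 + I*√34915 (Z = -3 + √(-17642 - 17273) = -3 + √(-34915) = -3 + I*√34915 ≈ -3.0 + 186.86*I)
(9309 + Z)*(19856 - 48559) = (9309 + (-3 + I*√34915))*(19856 - 48559) = (9306 + I*√34915)*(-28703) = -267110118 - 28703*I*√34915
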